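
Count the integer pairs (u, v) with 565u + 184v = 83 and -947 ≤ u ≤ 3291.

gcd(565, 184) = 1.
By Bézout, 565×(85) + 184×(-261) = 1.
Particular solution: (63, -193).
General solution: u = 63 + 184t, v = -193 - 565t for integer t.
-947 ≤ 63 + 184t ≤ 3291 gives t ∈ [-5, 17], which is 23 values.

23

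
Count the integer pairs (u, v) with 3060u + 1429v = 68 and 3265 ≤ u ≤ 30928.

19

gcd(3060, 1429) = 1  (3060 = 2·1429 + 202, 1429 = 7·202 + 15, 202 = 13·15 + 7, 15 = 2·7 + 1, 7 = 7·1).
Back-substituting, 3060·(-191) + 1429·(409) = 1.
Scale by 68: particular solution (-12988, 27812); reduce u mod 1429: (1302, -2788).
General solution: u = 1302 + 1429t, v = -2788 - 3060t for integer t.
3265 ≤ 1302 + 1429t ≤ 30928 gives t ∈ [2, 20], which is 19 values.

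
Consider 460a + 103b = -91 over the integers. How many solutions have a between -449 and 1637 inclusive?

20

gcd(460, 103) = 1.
By Bézout, 460·(-15) + 103·(67) = 1.
Particular solution: (26, -117).
General solution: a = 26 + 103t, b = -117 - 460t for integer t.
-449 ≤ 26 + 103t ≤ 1637 gives t ∈ [-4, 15], which is 20 values.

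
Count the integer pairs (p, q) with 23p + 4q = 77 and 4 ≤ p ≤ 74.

gcd(23, 4):
  23 = 5×4 + 3
  4 = 1×3 + 1
  3 = 3×1
so gcd(23, 4) = 1.
Back-substitute for Bézout coefficients:
  1 = 4 - 1×3
  ... = 23×(-1) + 4×(6)
Scale by 77: particular solution (-77, 462); reduce p mod 4: (3, 2).
General solution: p = 3 + 4t, q = 2 - 23t for integer t.
4 ≤ 3 + 4t ≤ 74 gives t ∈ [1, 17], which is 17 values.

17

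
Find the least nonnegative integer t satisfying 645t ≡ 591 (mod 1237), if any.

139

gcd(1237, 645) = 1  (1237 = 1·645 + 592, 645 = 1·592 + 53, 592 = 11·53 + 9, 53 = 5·9 + 8, 9 = 1·8 + 1, 8 = 8·1).
1 divides 591, so solutions exist.
Back-substituting, 645·(-140) + 1237·(73) = 1.
So 645·(-140) ≡ 1 (mod 1237); multiply by 591: t ≡ -82740 (mod 1237).
Smallest nonnegative: t = -82740 mod 1237 = 139.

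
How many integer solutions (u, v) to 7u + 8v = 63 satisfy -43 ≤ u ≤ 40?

10

gcd(8, 7) = 1.
By Bézout, 7×(-1) + 8×(1) = 1.
Particular solution: (1, 7).
General solution: u = 1 + 8t, v = 7 - 7t for integer t.
-43 ≤ 1 + 8t ≤ 40 gives t ∈ [-5, 4], which is 10 values.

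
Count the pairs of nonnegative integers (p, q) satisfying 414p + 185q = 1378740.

gcd(414, 185) = 1.
By Bézout, 414×(-21) + 185×(47) = 1.
One solution: (70, 7296).
General: p = 70 + 185t, q = 7296 - 414t.
p ≥ 0 ⇒ t ≥ 0; q ≥ 0 ⇒ t ≤ 17. So t ∈ [0, 17]: 18 solutions.

18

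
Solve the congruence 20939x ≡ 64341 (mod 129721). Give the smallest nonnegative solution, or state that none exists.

89666

gcd(129721, 20939):
  129721 = 6*20939 + 4087
  20939 = 5*4087 + 504
  4087 = 8*504 + 55
  504 = 9*55 + 9
  55 = 6*9 + 1
  9 = 9*1
so gcd(129721, 20939) = 1.
1 divides 64341, so solutions exist.
Back-substitute for Bézout coefficients:
  1 = 55 - 6*9
  ... = 20939*(-14156) + 129721*(2285)
So 20939*(-14156) ≡ 1 (mod 129721); multiply by 64341: x ≡ -910811196 (mod 129721).
Smallest nonnegative: x = -910811196 mod 129721 = 89666.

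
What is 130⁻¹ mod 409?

129

gcd(409, 130):
  409 = 3·130 + 19
  130 = 6·19 + 16
  19 = 1·16 + 3
  16 = 5·3 + 1
  3 = 3·1
so gcd(409, 130) = 1.
Back-substitute for Bézout coefficients:
  1 = 16 - 5·3
  ... = 130·(129) + 409·(-41)
So 130·129 ≡ 1 (mod 409), and 129 mod 409 = 129.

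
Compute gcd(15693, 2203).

gcd(15693, 2203) = 1  (15693 = 7·2203 + 272, 2203 = 8·272 + 27, 272 = 10·27 + 2, 27 = 13·2 + 1, 2 = 2·1).

1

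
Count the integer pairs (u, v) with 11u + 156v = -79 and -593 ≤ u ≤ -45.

gcd(156, 11) = 1.
By Bézout, 11×(71) + 156×(-5) = 1.
Particular solution: (7, -1).
General solution: u = 7 + 156t, v = -1 - 11t for integer t.
-593 ≤ 7 + 156t ≤ -45 gives t ∈ [-3, -1], which is 3 values.

3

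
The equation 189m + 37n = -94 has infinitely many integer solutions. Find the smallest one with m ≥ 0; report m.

32

gcd(189, 37) = 1  (189 = 5*37 + 4, 37 = 9*4 + 1, 4 = 4*1).
1 divides -94, so solutions exist.
Back-substituting, 189*(-9) + 37*(46) = 1.
Scale by -94/1 = -94: (m₀, n₀) = (846, -4324).
General solution: m = 846 + 37t, n = -4324 - 189t for integer t.
m ≥ 0: smallest is 846 mod 37 = 32 (at t = -22), with n = -166.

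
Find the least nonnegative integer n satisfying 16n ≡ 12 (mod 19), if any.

15

gcd(19, 16) = 1  (19 = 1×16 + 3, 16 = 5×3 + 1, 3 = 3×1).
1 divides 12, so solutions exist.
Back-substituting, 16×(6) + 19×(-5) = 1.
So 16×(6) ≡ 1 (mod 19); multiply by 12: n ≡ 72 (mod 19).
Smallest nonnegative: n = 72 mod 19 = 15.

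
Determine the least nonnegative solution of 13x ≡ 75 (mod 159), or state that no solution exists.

18

gcd(159, 13) = 1  (159 = 12×13 + 3, 13 = 4×3 + 1, 3 = 3×1).
1 divides 75, so solutions exist.
Back-substituting, 13×(49) + 159×(-4) = 1.
So 13×(49) ≡ 1 (mod 159); multiply by 75: x ≡ 3675 (mod 159).
Smallest nonnegative: x = 3675 mod 159 = 18.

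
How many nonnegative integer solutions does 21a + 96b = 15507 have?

23

gcd(96, 21) = 3.
By Bézout, 21*(-9) + 96*(2) = 3.
One solution: (7, 160).
General: a = 7 + 32t, b = 160 - 7t.
a ≥ 0 ⇒ t ≥ 0; b ≥ 0 ⇒ t ≤ 22. So t ∈ [0, 22]: 23 solutions.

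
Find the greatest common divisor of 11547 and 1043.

1

gcd(11547, 1043) = 1  (11547 = 11·1043 + 74, 1043 = 14·74 + 7, 74 = 10·7 + 4, 7 = 1·4 + 3, 4 = 1·3 + 1, 3 = 3·1).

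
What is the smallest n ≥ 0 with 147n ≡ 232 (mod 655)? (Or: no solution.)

gcd(655, 147):
  655 = 4×147 + 67
  147 = 2×67 + 13
  67 = 5×13 + 2
  13 = 6×2 + 1
  2 = 2×1
so gcd(655, 147) = 1.
1 divides 232, so solutions exist.
Back-substitute for Bézout coefficients:
  1 = 13 - 6×2
  ... = 147×(303) + 655×(-68)
So 147×(303) ≡ 1 (mod 655); multiply by 232: n ≡ 70296 (mod 655).
Smallest nonnegative: n = 70296 mod 655 = 211.

211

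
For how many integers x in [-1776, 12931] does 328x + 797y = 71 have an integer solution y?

19

gcd(797, 328) = 1.
By Bézout, 328×(260) + 797×(-107) = 1.
Particular solution: (129, -53).
General solution: x = 129 + 797t, y = -53 - 328t for integer t.
-1776 ≤ 129 + 797t ≤ 12931 gives t ∈ [-2, 16], which is 19 values.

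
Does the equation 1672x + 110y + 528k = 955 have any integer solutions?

gcd(1672, 110):
  1672 = 15*110 + 22
  110 = 5*22
so gcd(1672, 110) = 22.
gcd(22, 528) = 22.
22 does not divide 955 (remainder 9), so no integer solutions.

no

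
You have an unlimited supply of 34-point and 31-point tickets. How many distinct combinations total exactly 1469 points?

2

Need nonnegative integers with 34j + 31k = 1469.
gcd(34, 31) = 1, and 34·(-10) + 31·(11) = 1.
So (j₀, k₀) = (-14690, 16159); general j = -14690 + 31t, k = 16159 - 34t.
j ≥ 0 ⇒ t ≥ 474; k ≥ 0 ⇒ t ≤ 475. That's 2 values of t.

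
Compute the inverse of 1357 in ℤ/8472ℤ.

5725

gcd(8472, 1357) = 1  (8472 = 6·1357 + 330, 1357 = 4·330 + 37, 330 = 8·37 + 34, 37 = 1·34 + 3, 34 = 11·3 + 1, 3 = 3·1).
Back-substituting, 1357·(-2747) + 8472·(440) = 1.
So 1357·-2747 ≡ 1 (mod 8472), and -2747 mod 8472 = 5725.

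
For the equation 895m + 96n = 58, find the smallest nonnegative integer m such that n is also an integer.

gcd(895, 96):
  895 = 9×96 + 31
  96 = 3×31 + 3
  31 = 10×3 + 1
  3 = 3×1
so gcd(895, 96) = 1.
1 divides 58, so solutions exist.
Back-substitute for Bézout coefficients:
  1 = 31 - 10×3
  ... = 895×(31) + 96×(-289)
Scale by 58/1 = 58: (m₀, n₀) = (1798, -16762).
General solution: m = 1798 + 96t, n = -16762 - 895t for integer t.
m ≥ 0: smallest is 1798 mod 96 = 70 (at t = -18), with n = -652.

70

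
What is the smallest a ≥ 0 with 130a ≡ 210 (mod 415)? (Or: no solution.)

8

gcd(415, 130):
  415 = 3×130 + 25
  130 = 5×25 + 5
  25 = 5×5
so gcd(415, 130) = 5.
5 divides 210, so solutions exist.
Back-substitute for Bézout coefficients:
  5 = 130 - 5×25
  ... = 130×(16) + 415×(-5)
So 130×(16) ≡ 5 (mod 415); multiply by 42: a ≡ 672 (mod 83).
Smallest nonnegative: a = 672 mod 83 = 8.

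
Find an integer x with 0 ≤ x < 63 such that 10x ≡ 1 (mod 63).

19

gcd(63, 10) = 1  (63 = 6·10 + 3, 10 = 3·3 + 1, 3 = 3·1).
Back-substituting, 10·(19) + 63·(-3) = 1.
So 10·19 ≡ 1 (mod 63), and 19 mod 63 = 19.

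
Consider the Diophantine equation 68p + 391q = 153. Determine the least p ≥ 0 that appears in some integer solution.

gcd(391, 68) = 17  (391 = 5·68 + 51, 68 = 1·51 + 17, 51 = 3·17).
17 divides 153, so solutions exist.
Back-substituting, 68·(6) + 391·(-1) = 17.
Scale by 153/17 = 9: (p₀, q₀) = (54, -9).
General solution: p = 54 + 23t, q = -9 - 4t for integer t.
p ≥ 0: smallest is 54 mod 23 = 8 (at t = -2), with q = -1.

8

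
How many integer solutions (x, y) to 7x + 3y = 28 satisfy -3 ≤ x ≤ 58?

21

gcd(7, 3):
  7 = 2·3 + 1
  3 = 3·1
so gcd(7, 3) = 1.
Back-substitute for Bézout coefficients:
  1 = 7 - 2·3
  ... = 7·(1) + 3·(-2)
Scale by 28: particular solution (28, -56); reduce x mod 3: (1, 7).
General solution: x = 1 + 3t, y = 7 - 7t for integer t.
-3 ≤ 1 + 3t ≤ 58 gives t ∈ [-1, 19], which is 21 values.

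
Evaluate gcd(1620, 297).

gcd(1620, 297):
  1620 = 5×297 + 135
  297 = 2×135 + 27
  135 = 5×27
so gcd(1620, 297) = 27.

27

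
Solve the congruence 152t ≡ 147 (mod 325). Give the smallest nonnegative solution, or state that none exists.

311

gcd(325, 152):
  325 = 2×152 + 21
  152 = 7×21 + 5
  21 = 4×5 + 1
  5 = 5×1
so gcd(325, 152) = 1.
1 divides 147, so solutions exist.
Back-substitute for Bézout coefficients:
  1 = 21 - 4×5
  ... = 152×(-62) + 325×(29)
So 152×(-62) ≡ 1 (mod 325); multiply by 147: t ≡ -9114 (mod 325).
Smallest nonnegative: t = -9114 mod 325 = 311.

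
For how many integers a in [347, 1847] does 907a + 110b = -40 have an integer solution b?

14

gcd(907, 110):
  907 = 8×110 + 27
  110 = 4×27 + 2
  27 = 13×2 + 1
  2 = 2×1
so gcd(907, 110) = 1.
Back-substitute for Bézout coefficients:
  1 = 27 - 13×2
  ... = 907×(53) + 110×(-437)
Scale by -40: particular solution (-2120, 17480); reduce a mod 110: (80, -660).
General solution: a = 80 + 110t, b = -660 - 907t for integer t.
347 ≤ 80 + 110t ≤ 1847 gives t ∈ [3, 16], which is 14 values.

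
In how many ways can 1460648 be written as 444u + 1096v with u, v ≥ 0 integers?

12

gcd(1096, 444) = 4  (1096 = 2·444 + 208, 444 = 2·208 + 28, 208 = 7·28 + 12, 28 = 2·12 + 4, 12 = 3·4).
Back-substituting, 444·(79) + 1096·(-32) = 4.
Scale by 365162: one solution is (28847798, -11685184). Reduce u mod 274: (256, 1229).
General: u = 256 + 274t, v = 1229 - 111t.
u ≥ 0 ⇒ t ≥ 0; v ≥ 0 ⇒ t ≤ 11. So t ∈ [0, 11]: 12 solutions.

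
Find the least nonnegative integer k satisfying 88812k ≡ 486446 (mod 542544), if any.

gcd(542544, 88812) = 12  (542544 = 6*88812 + 9672, 88812 = 9*9672 + 1764, 9672 = 5*1764 + 852, 1764 = 2*852 + 60, 852 = 14*60 + 12, 60 = 5*12).
12 does not divide 486446, so the congruence has no solution.

no solution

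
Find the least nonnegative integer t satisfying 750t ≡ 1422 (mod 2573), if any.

640

gcd(2573, 750) = 1  (2573 = 3·750 + 323, 750 = 2·323 + 104, 323 = 3·104 + 11, 104 = 9·11 + 5, 11 = 2·5 + 1, 5 = 5·1).
1 divides 1422, so solutions exist.
Back-substituting, 750·(-470) + 2573·(137) = 1.
So 750·(-470) ≡ 1 (mod 2573); multiply by 1422: t ≡ -668340 (mod 2573).
Smallest nonnegative: t = -668340 mod 2573 = 640.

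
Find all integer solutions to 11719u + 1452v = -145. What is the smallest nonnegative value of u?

gcd(11719, 1452) = 1  (11719 = 8*1452 + 103, 1452 = 14*103 + 10, 103 = 10*10 + 3, 10 = 3*3 + 1, 3 = 3*1).
1 divides -145, so solutions exist.
Back-substituting, 11719*(-437) + 1452*(3527) = 1.
Scale by -145/1 = -145: (u₀, v₀) = (63365, -511415).
General solution: u = 63365 + 1452t, v = -511415 - 11719t for integer t.
u ≥ 0: smallest is 63365 mod 1452 = 929 (at t = -43), with v = -7498.

929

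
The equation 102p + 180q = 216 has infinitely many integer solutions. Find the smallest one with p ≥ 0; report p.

gcd(180, 102):
  180 = 1·102 + 78
  102 = 1·78 + 24
  78 = 3·24 + 6
  24 = 4·6
so gcd(180, 102) = 6.
6 divides 216, so solutions exist.
Back-substitute for Bézout coefficients:
  6 = 78 - 3·24
  ... = 102·(-7) + 180·(4)
Scale by 216/6 = 36: (p₀, q₀) = (-252, 144).
General solution: p = -252 + 30t, q = 144 - 17t for integer t.
p ≥ 0: smallest is -252 mod 30 = 18 (at t = 9), with q = -9.

18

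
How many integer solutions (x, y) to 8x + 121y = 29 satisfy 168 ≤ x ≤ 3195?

gcd(121, 8):
  121 = 15×8 + 1
  8 = 8×1
so gcd(121, 8) = 1.
Back-substitute for Bézout coefficients:
  1 = 121 - 15×8
  ... = 8×(-15) + 121×(1)
Scale by 29: particular solution (-435, 29); reduce x mod 121: (49, -3).
General solution: x = 49 + 121t, y = -3 - 8t for integer t.
168 ≤ 49 + 121t ≤ 3195 gives t ∈ [1, 26], which is 26 values.

26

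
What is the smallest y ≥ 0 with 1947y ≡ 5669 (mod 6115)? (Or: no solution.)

gcd(6115, 1947) = 1.
1 divides 5669, so solutions exist.
By Bézout, 1947×(-1897) + 6115×(604) = 1.
So 1947×(-1897) ≡ 1 (mod 6115); multiply by 5669: y ≡ -10754093 (mod 6115).
Smallest nonnegative: y = -10754093 mod 6115 = 2192.

2192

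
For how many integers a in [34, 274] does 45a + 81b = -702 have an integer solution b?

gcd(81, 45):
  81 = 1·45 + 36
  45 = 1·36 + 9
  36 = 4·9
so gcd(81, 45) = 9.
Back-substitute for Bézout coefficients:
  9 = 45 - 1·36
  ... = 45·(2) + 81·(-1)
Scale by -78: particular solution (-156, 78); reduce a mod 9: (6, -12).
General solution: a = 6 + 9t, b = -12 - 5t for integer t.
34 ≤ 6 + 9t ≤ 274 gives t ∈ [4, 29], which is 26 values.

26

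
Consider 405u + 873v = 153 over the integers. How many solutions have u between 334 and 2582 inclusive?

gcd(873, 405) = 9.
By Bézout, 405·(-28) + 873·(13) = 9.
Particular solution: (9, -4).
General solution: u = 9 + 97t, v = -4 - 45t for integer t.
334 ≤ 9 + 97t ≤ 2582 gives t ∈ [4, 26], which is 23 values.

23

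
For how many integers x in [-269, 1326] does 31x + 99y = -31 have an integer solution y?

16

gcd(99, 31) = 1.
By Bézout, 31·(16) + 99·(-5) = 1.
Particular solution: (98, -31).
General solution: x = 98 + 99t, y = -31 - 31t for integer t.
-269 ≤ 98 + 99t ≤ 1326 gives t ∈ [-3, 12], which is 16 values.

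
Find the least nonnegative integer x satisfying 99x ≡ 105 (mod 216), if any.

no solution

gcd(216, 99) = 9.
9 does not divide 105, so the congruence has no solution.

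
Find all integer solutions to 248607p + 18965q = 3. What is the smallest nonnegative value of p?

gcd(248607, 18965) = 1.
1 divides 3, so solutions exist.
By Bézout, 248607·(9133) + 18965·(-119722) = 1.
Scale by 3/1 = 3: (p₀, q₀) = (27399, -359166).
General solution: p = 27399 + 18965t, q = -359166 - 248607t for integer t.
p ≥ 0: smallest is 27399 mod 18965 = 8434 (at t = -1), with q = -110559.

8434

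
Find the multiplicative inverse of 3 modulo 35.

gcd(35, 3) = 1  (35 = 11·3 + 2, 3 = 1·2 + 1, 2 = 2·1).
Back-substituting, 3·(12) + 35·(-1) = 1.
So 3·12 ≡ 1 (mod 35), and 12 mod 35 = 12.

12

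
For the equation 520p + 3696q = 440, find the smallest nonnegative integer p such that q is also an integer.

143

gcd(3696, 520):
  3696 = 7×520 + 56
  520 = 9×56 + 16
  56 = 3×16 + 8
  16 = 2×8
so gcd(3696, 520) = 8.
8 divides 440, so solutions exist.
Back-substitute for Bézout coefficients:
  8 = 56 - 3×16
  ... = 520×(-199) + 3696×(28)
Scale by 440/8 = 55: (p₀, q₀) = (-10945, 1540).
General solution: p = -10945 + 462t, q = 1540 - 65t for integer t.
p ≥ 0: smallest is -10945 mod 462 = 143 (at t = 24), with q = -20.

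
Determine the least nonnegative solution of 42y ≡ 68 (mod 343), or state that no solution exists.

gcd(343, 42) = 7  (343 = 8*42 + 7, 42 = 6*7).
7 does not divide 68, so the congruence has no solution.

no solution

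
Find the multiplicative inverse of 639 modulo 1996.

gcd(1996, 639) = 1  (1996 = 3×639 + 79, 639 = 8×79 + 7, 79 = 11×7 + 2, 7 = 3×2 + 1, 2 = 2×1).
Back-substituting, 639×(859) + 1996×(-275) = 1.
So 639×859 ≡ 1 (mod 1996), and 859 mod 1996 = 859.

859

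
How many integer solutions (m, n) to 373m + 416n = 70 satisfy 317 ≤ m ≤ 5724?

13

gcd(416, 373):
  416 = 1×373 + 43
  373 = 8×43 + 29
  43 = 1×29 + 14
  29 = 2×14 + 1
  14 = 14×1
so gcd(416, 373) = 1.
Back-substitute for Bézout coefficients:
  1 = 29 - 2×14
  ... = 373×(29) + 416×(-26)
Scale by 70: particular solution (2030, -1820); reduce m mod 416: (366, -328).
General solution: m = 366 + 416t, n = -328 - 373t for integer t.
317 ≤ 366 + 416t ≤ 5724 gives t ∈ [0, 12], which is 13 values.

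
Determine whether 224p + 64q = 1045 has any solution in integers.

no

gcd(224, 64) = 32  (224 = 3*64 + 32, 64 = 2*32).
32 does not divide 1045 (remainder 21), so no integer solutions.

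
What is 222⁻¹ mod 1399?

334

gcd(1399, 222) = 1  (1399 = 6*222 + 67, 222 = 3*67 + 21, 67 = 3*21 + 4, 21 = 5*4 + 1, 4 = 4*1).
Back-substituting, 222*(334) + 1399*(-53) = 1.
So 222*334 ≡ 1 (mod 1399), and 334 mod 1399 = 334.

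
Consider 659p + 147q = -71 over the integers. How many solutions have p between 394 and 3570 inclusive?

gcd(659, 147):
  659 = 4·147 + 71
  147 = 2·71 + 5
  71 = 14·5 + 1
  5 = 5·1
so gcd(659, 147) = 1.
Back-substitute for Bézout coefficients:
  1 = 71 - 14·5
  ... = 659·(29) + 147·(-130)
Scale by -71: particular solution (-2059, 9230); reduce p mod 147: (146, -655).
General solution: p = 146 + 147t, q = -655 - 659t for integer t.
394 ≤ 146 + 147t ≤ 3570 gives t ∈ [2, 23], which is 22 values.

22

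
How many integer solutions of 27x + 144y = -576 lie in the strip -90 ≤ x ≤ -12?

5

gcd(144, 27) = 9.
By Bézout, 27*(-5) + 144*(1) = 9.
Particular solution: (0, -4).
General solution: x = 0 + 16t, y = -4 - 3t for integer t.
-90 ≤ 0 + 16t ≤ -12 gives t ∈ [-5, -1], which is 5 values.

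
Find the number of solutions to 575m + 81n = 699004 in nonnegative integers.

gcd(575, 81) = 1  (575 = 7·81 + 8, 81 = 10·8 + 1, 8 = 8·1).
Back-substituting, 575·(-10) + 81·(71) = 1.
Scale by 699004: one solution is (-6990040, 49629284). Reduce m mod 81: (17, 8509).
General: m = 17 + 81t, n = 8509 - 575t.
m ≥ 0 ⇒ t ≥ 0; n ≥ 0 ⇒ t ≤ 14. So t ∈ [0, 14]: 15 solutions.

15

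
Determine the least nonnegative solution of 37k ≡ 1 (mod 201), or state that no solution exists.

163

gcd(201, 37) = 1  (201 = 5·37 + 16, 37 = 2·16 + 5, 16 = 3·5 + 1, 5 = 5·1).
1 divides 1, so solutions exist.
Back-substituting, 37·(-38) + 201·(7) = 1.
So 37·(-38) ≡ 1 (mod 201); multiply by 1: k ≡ -38 (mod 201).
Smallest nonnegative: k = -38 mod 201 = 163.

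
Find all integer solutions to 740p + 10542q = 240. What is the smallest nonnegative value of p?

1140

gcd(10542, 740) = 2  (10542 = 14·740 + 182, 740 = 4·182 + 12, 182 = 15·12 + 2, 12 = 6·2).
2 divides 240, so solutions exist.
Back-substituting, 740·(-869) + 10542·(61) = 2.
Scale by 240/2 = 120: (p₀, q₀) = (-104280, 7320).
General solution: p = -104280 + 5271t, q = 7320 - 370t for integer t.
p ≥ 0: smallest is -104280 mod 5271 = 1140 (at t = 20), with q = -80.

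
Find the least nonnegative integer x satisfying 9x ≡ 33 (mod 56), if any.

41

gcd(56, 9) = 1.
1 divides 33, so solutions exist.
By Bézout, 9·(25) + 56·(-4) = 1.
So 9·(25) ≡ 1 (mod 56); multiply by 33: x ≡ 825 (mod 56).
Smallest nonnegative: x = 825 mod 56 = 41.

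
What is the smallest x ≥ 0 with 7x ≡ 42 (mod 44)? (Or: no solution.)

6

gcd(44, 7) = 1.
1 divides 42, so solutions exist.
By Bézout, 7×(19) + 44×(-3) = 1.
So 7×(19) ≡ 1 (mod 44); multiply by 42: x ≡ 798 (mod 44).
Smallest nonnegative: x = 798 mod 44 = 6.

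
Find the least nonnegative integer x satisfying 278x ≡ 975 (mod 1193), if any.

703

gcd(1193, 278) = 1  (1193 = 4×278 + 81, 278 = 3×81 + 35, 81 = 2×35 + 11, 35 = 3×11 + 2, 11 = 5×2 + 1, 2 = 2×1).
1 divides 975, so solutions exist.
Back-substituting, 278×(-545) + 1193×(127) = 1.
So 278×(-545) ≡ 1 (mod 1193); multiply by 975: x ≡ -531375 (mod 1193).
Smallest nonnegative: x = -531375 mod 1193 = 703.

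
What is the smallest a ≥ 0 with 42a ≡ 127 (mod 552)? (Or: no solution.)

no solution

gcd(552, 42) = 6.
6 does not divide 127, so the congruence has no solution.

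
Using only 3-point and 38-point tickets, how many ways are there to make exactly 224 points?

Need nonnegative integers with 3j + 38k = 224.
gcd(3, 38) = 1, and 3·(13) + 38·(-1) = 1.
So (j₀, k₀) = (2912, -224); general j = 2912 + 38t, k = -224 - 3t.
j ≥ 0 ⇒ t ≥ -76; k ≥ 0 ⇒ t ≤ -75. That's 2 values of t.

2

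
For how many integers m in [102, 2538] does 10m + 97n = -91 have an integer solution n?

gcd(97, 10) = 1.
By Bézout, 10*(-29) + 97*(3) = 1.
Particular solution: (20, -3).
General solution: m = 20 + 97t, n = -3 - 10t for integer t.
102 ≤ 20 + 97t ≤ 2538 gives t ∈ [1, 25], which is 25 values.

25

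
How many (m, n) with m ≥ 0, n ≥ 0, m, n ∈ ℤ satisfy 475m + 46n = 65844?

gcd(475, 46) = 1.
By Bézout, 475×(-3) + 46×(31) = 1.
One solution: (38, 1039).
General: m = 38 + 46t, n = 1039 - 475t.
m ≥ 0 ⇒ t ≥ 0; n ≥ 0 ⇒ t ≤ 2. So t ∈ [0, 2]: 3 solutions.

3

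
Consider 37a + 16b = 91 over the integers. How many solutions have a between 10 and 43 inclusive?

2

gcd(37, 16) = 1.
By Bézout, 37·(-3) + 16·(7) = 1.
Particular solution: (15, -29).
General solution: a = 15 + 16t, b = -29 - 37t for integer t.
10 ≤ 15 + 16t ≤ 43 gives t ∈ [0, 1], which is 2 values.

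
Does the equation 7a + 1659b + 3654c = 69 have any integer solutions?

gcd(1659, 7) = 7  (1659 = 237·7).
gcd(7, 3654) = 7.
7 does not divide 69 (remainder 6), so no integer solutions.

no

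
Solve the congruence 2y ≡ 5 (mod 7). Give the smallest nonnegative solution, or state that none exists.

gcd(7, 2):
  7 = 3*2 + 1
  2 = 2*1
so gcd(7, 2) = 1.
1 divides 5, so solutions exist.
Back-substitute for Bézout coefficients:
  1 = 7 - 3*2
  ... = 2*(-3) + 7*(1)
So 2*(-3) ≡ 1 (mod 7); multiply by 5: y ≡ -15 (mod 7).
Smallest nonnegative: y = -15 mod 7 = 6.

6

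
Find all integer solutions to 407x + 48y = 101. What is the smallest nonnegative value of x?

19

gcd(407, 48) = 1.
1 divides 101, so solutions exist.
By Bézout, 407×(23) + 48×(-195) = 1.
Scale by 101/1 = 101: (x₀, y₀) = (2323, -19695).
General solution: x = 2323 + 48t, y = -19695 - 407t for integer t.
x ≥ 0: smallest is 2323 mod 48 = 19 (at t = -48), with y = -159.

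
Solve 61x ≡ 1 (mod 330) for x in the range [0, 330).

gcd(330, 61):
  330 = 5×61 + 25
  61 = 2×25 + 11
  25 = 2×11 + 3
  11 = 3×3 + 2
  3 = 1×2 + 1
  2 = 2×1
so gcd(330, 61) = 1.
Back-substitute for Bézout coefficients:
  1 = 3 - 1×2
  ... = 61×(-119) + 330×(22)
So 61×-119 ≡ 1 (mod 330), and -119 mod 330 = 211.

211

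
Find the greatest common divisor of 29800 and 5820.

gcd(29800, 5820) = 20  (29800 = 5*5820 + 700, 5820 = 8*700 + 220, 700 = 3*220 + 40, 220 = 5*40 + 20, 40 = 2*20).

20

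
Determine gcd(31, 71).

gcd(71, 31) = 1  (71 = 2·31 + 9, 31 = 3·9 + 4, 9 = 2·4 + 1, 4 = 4·1).

1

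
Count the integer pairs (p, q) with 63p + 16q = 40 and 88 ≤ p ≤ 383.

gcd(63, 16) = 1  (63 = 3*16 + 15, 16 = 1*15 + 1, 15 = 15*1).
Back-substituting, 63*(-1) + 16*(4) = 1.
Scale by 40: particular solution (-40, 160); reduce p mod 16: (8, -29).
General solution: p = 8 + 16t, q = -29 - 63t for integer t.
88 ≤ 8 + 16t ≤ 383 gives t ∈ [5, 23], which is 19 values.

19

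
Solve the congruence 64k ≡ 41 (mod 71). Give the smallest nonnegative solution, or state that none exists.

55

gcd(71, 64):
  71 = 1×64 + 7
  64 = 9×7 + 1
  7 = 7×1
so gcd(71, 64) = 1.
1 divides 41, so solutions exist.
Back-substitute for Bézout coefficients:
  1 = 64 - 9×7
  ... = 64×(10) + 71×(-9)
So 64×(10) ≡ 1 (mod 71); multiply by 41: k ≡ 410 (mod 71).
Smallest nonnegative: k = 410 mod 71 = 55.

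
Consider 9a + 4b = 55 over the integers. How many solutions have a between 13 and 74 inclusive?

gcd(9, 4) = 1.
By Bézout, 9*(1) + 4*(-2) = 1.
Particular solution: (3, 7).
General solution: a = 3 + 4t, b = 7 - 9t for integer t.
13 ≤ 3 + 4t ≤ 74 gives t ∈ [3, 17], which is 15 values.

15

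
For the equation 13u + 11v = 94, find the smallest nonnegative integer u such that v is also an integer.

gcd(13, 11):
  13 = 1*11 + 2
  11 = 5*2 + 1
  2 = 2*1
so gcd(13, 11) = 1.
1 divides 94, so solutions exist.
Back-substitute for Bézout coefficients:
  1 = 11 - 5*2
  ... = 13*(-5) + 11*(6)
Scale by 94/1 = 94: (u₀, v₀) = (-470, 564).
General solution: u = -470 + 11t, v = 564 - 13t for integer t.
u ≥ 0: smallest is -470 mod 11 = 3 (at t = 43), with v = 5.

3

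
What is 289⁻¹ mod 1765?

gcd(1765, 289):
  1765 = 6*289 + 31
  289 = 9*31 + 10
  31 = 3*10 + 1
  10 = 10*1
so gcd(1765, 289) = 1.
Back-substitute for Bézout coefficients:
  1 = 31 - 3*10
  ... = 289*(-171) + 1765*(28)
So 289*-171 ≡ 1 (mod 1765), and -171 mod 1765 = 1594.

1594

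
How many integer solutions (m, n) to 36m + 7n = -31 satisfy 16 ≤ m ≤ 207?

gcd(36, 7) = 1.
By Bézout, 36·(1) + 7·(-5) = 1.
Particular solution: (4, -25).
General solution: m = 4 + 7t, n = -25 - 36t for integer t.
16 ≤ 4 + 7t ≤ 207 gives t ∈ [2, 29], which is 28 values.

28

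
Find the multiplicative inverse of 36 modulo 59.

41

gcd(59, 36) = 1.
By Bézout, 36*(-18) + 59*(11) = 1.
So 36*-18 ≡ 1 (mod 59), and -18 mod 59 = 41.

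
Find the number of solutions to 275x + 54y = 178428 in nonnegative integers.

gcd(275, 54) = 1  (275 = 5*54 + 5, 54 = 10*5 + 4, 5 = 1*4 + 1, 4 = 4*1).
Back-substituting, 275*(11) + 54*(-56) = 1.
Scale by 178428: one solution is (1962708, -9991968). Reduce x mod 54: (24, 3182).
General: x = 24 + 54t, y = 3182 - 275t.
x ≥ 0 ⇒ t ≥ 0; y ≥ 0 ⇒ t ≤ 11. So t ∈ [0, 11]: 12 solutions.

12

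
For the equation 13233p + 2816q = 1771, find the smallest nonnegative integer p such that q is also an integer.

gcd(13233, 2816) = 11  (13233 = 4·2816 + 1969, 2816 = 1·1969 + 847, 1969 = 2·847 + 275, 847 = 3·275 + 22, 275 = 12·22 + 11, 22 = 2·11).
11 divides 1771, so solutions exist.
Back-substituting, 13233·(123) + 2816·(-578) = 11.
Scale by 1771/11 = 161: (p₀, q₀) = (19803, -93058).
General solution: p = 19803 + 256t, q = -93058 - 1203t for integer t.
p ≥ 0: smallest is 19803 mod 256 = 91 (at t = -77), with q = -427.

91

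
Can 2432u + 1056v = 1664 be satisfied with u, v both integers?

gcd(2432, 1056) = 32.
32 divides 1664, so integer solutions exist.

yes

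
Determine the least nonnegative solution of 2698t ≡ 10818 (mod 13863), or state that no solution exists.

12603

gcd(13863, 2698) = 1.
1 divides 10818, so solutions exist.
By Bézout, 2698*(-1115) + 13863*(217) = 1.
So 2698*(-1115) ≡ 1 (mod 13863); multiply by 10818: t ≡ -12062070 (mod 13863).
Smallest nonnegative: t = -12062070 mod 13863 = 12603.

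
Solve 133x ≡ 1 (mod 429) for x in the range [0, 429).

100

gcd(429, 133):
  429 = 3*133 + 30
  133 = 4*30 + 13
  30 = 2*13 + 4
  13 = 3*4 + 1
  4 = 4*1
so gcd(429, 133) = 1.
Back-substitute for Bézout coefficients:
  1 = 13 - 3*4
  ... = 133*(100) + 429*(-31)
So 133*100 ≡ 1 (mod 429), and 100 mod 429 = 100.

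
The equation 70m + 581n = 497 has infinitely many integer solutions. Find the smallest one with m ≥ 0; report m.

gcd(581, 70):
  581 = 8×70 + 21
  70 = 3×21 + 7
  21 = 3×7
so gcd(581, 70) = 7.
7 divides 497, so solutions exist.
Back-substitute for Bézout coefficients:
  7 = 70 - 3×21
  ... = 70×(25) + 581×(-3)
Scale by 497/7 = 71: (m₀, n₀) = (1775, -213).
General solution: m = 1775 + 83t, n = -213 - 10t for integer t.
m ≥ 0: smallest is 1775 mod 83 = 32 (at t = -21), with n = -3.

32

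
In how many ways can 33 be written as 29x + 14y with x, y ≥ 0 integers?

0

gcd(29, 14) = 1.
By Bézout, 29·(1) + 14·(-2) = 1.
One solution: (5, -8).
General: x = 5 + 14t, y = -8 - 29t.
x ≥ 0 ⇒ t ≥ 0; y ≥ 0 ⇒ t ≤ -1. So t ∈ [0, -1]: 0 solutions.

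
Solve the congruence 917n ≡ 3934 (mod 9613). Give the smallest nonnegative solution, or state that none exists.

gcd(9613, 917) = 1  (9613 = 10·917 + 443, 917 = 2·443 + 31, 443 = 14·31 + 9, 31 = 3·9 + 4, 9 = 2·4 + 1, 4 = 4·1).
1 divides 3934, so solutions exist.
Back-substituting, 917·(-2170) + 9613·(207) = 1.
So 917·(-2170) ≡ 1 (mod 9613); multiply by 3934: n ≡ -8536780 (mod 9613).
Smallest nonnegative: n = -8536780 mod 9613 = 9177.

9177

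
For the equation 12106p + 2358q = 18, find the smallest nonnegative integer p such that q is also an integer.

gcd(12106, 2358) = 2  (12106 = 5×2358 + 316, 2358 = 7×316 + 146, 316 = 2×146 + 24, 146 = 6×24 + 2, 24 = 12×2).
2 divides 18, so solutions exist.
Back-substituting, 12106×(-97) + 2358×(498) = 2.
Scale by 18/2 = 9: (p₀, q₀) = (-873, 4482).
General solution: p = -873 + 1179t, q = 4482 - 6053t for integer t.
p ≥ 0: smallest is -873 mod 1179 = 306 (at t = 1), with q = -1571.

306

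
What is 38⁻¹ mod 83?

59

gcd(83, 38):
  83 = 2×38 + 7
  38 = 5×7 + 3
  7 = 2×3 + 1
  3 = 3×1
so gcd(83, 38) = 1.
Back-substitute for Bézout coefficients:
  1 = 7 - 2×3
  ... = 38×(-24) + 83×(11)
So 38×-24 ≡ 1 (mod 83), and -24 mod 83 = 59.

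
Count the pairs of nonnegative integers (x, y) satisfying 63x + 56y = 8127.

17

gcd(63, 56) = 7.
By Bézout, 63*(1) + 56*(-1) = 7.
One solution: (1, 144).
General: x = 1 + 8t, y = 144 - 9t.
x ≥ 0 ⇒ t ≥ 0; y ≥ 0 ⇒ t ≤ 16. So t ∈ [0, 16]: 17 solutions.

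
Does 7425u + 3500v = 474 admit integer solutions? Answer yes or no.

no

gcd(7425, 3500) = 25.
25 does not divide 474 (remainder 24), so no integer solutions.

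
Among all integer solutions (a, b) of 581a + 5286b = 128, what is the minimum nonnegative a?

gcd(5286, 581) = 1  (5286 = 9·581 + 57, 581 = 10·57 + 11, 57 = 5·11 + 2, 11 = 5·2 + 1, 2 = 2·1).
1 divides 128, so solutions exist.
Back-substituting, 581·(2411) + 5286·(-265) = 1.
Scale by 128/1 = 128: (a₀, b₀) = (308608, -33920).
General solution: a = 308608 + 5286t, b = -33920 - 581t for integer t.
a ≥ 0: smallest is 308608 mod 5286 = 2020 (at t = -58), with b = -222.

2020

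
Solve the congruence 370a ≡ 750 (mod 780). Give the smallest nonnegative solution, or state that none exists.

gcd(780, 370) = 10.
10 divides 750, so solutions exist.
By Bézout, 370·(19) + 780·(-9) = 10.
So 370·(19) ≡ 10 (mod 780); multiply by 75: a ≡ 1425 (mod 78).
Smallest nonnegative: a = 1425 mod 78 = 21.

21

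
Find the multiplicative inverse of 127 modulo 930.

gcd(930, 127):
  930 = 7·127 + 41
  127 = 3·41 + 4
  41 = 10·4 + 1
  4 = 4·1
so gcd(930, 127) = 1.
Back-substitute for Bézout coefficients:
  1 = 41 - 10·4
  ... = 127·(-227) + 930·(31)
So 127·-227 ≡ 1 (mod 930), and -227 mod 930 = 703.

703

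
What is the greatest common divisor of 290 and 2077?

1

gcd(2077, 290) = 1  (2077 = 7·290 + 47, 290 = 6·47 + 8, 47 = 5·8 + 7, 8 = 1·7 + 1, 7 = 7·1).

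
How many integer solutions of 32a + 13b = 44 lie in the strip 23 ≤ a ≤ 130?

gcd(32, 13) = 1.
By Bézout, 32×(-2) + 13×(5) = 1.
Particular solution: (3, -4).
General solution: a = 3 + 13t, b = -4 - 32t for integer t.
23 ≤ 3 + 13t ≤ 130 gives t ∈ [2, 9], which is 8 values.

8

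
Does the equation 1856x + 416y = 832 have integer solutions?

gcd(1856, 416) = 32  (1856 = 4·416 + 192, 416 = 2·192 + 32, 192 = 6·32).
32 divides 832, so integer solutions exist.

yes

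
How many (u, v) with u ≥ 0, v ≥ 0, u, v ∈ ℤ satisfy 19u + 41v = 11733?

15

gcd(41, 19) = 1.
By Bézout, 19*(13) + 41*(-6) = 1.
One solution: (9, 282).
General: u = 9 + 41t, v = 282 - 19t.
u ≥ 0 ⇒ t ≥ 0; v ≥ 0 ⇒ t ≤ 14. So t ∈ [0, 14]: 15 solutions.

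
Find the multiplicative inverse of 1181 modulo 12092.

6389

gcd(12092, 1181) = 1  (12092 = 10×1181 + 282, 1181 = 4×282 + 53, 282 = 5×53 + 17, 53 = 3×17 + 2, 17 = 8×2 + 1, 2 = 2×1).
Back-substituting, 1181×(-5703) + 12092×(557) = 1.
So 1181×-5703 ≡ 1 (mod 12092), and -5703 mod 12092 = 6389.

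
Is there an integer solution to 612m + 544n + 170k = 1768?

gcd(612, 544):
  612 = 1*544 + 68
  544 = 8*68
so gcd(612, 544) = 68.
gcd(68, 170) = 34.
34 divides 1768, so integer solutions exist.

yes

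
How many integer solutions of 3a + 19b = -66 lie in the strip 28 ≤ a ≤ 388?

19

gcd(19, 3):
  19 = 6*3 + 1
  3 = 3*1
so gcd(19, 3) = 1.
Back-substitute for Bézout coefficients:
  1 = 19 - 6*3
  ... = 3*(-6) + 19*(1)
Scale by -66: particular solution (396, -66); reduce a mod 19: (16, -6).
General solution: a = 16 + 19t, b = -6 - 3t for integer t.
28 ≤ 16 + 19t ≤ 388 gives t ∈ [1, 19], which is 19 values.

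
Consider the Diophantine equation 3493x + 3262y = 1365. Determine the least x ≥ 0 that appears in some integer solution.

gcd(3493, 3262):
  3493 = 1·3262 + 231
  3262 = 14·231 + 28
  231 = 8·28 + 7
  28 = 4·7
so gcd(3493, 3262) = 7.
7 divides 1365, so solutions exist.
Back-substitute for Bézout coefficients:
  7 = 231 - 8·28
  ... = 3493·(113) + 3262·(-121)
Scale by 1365/7 = 195: (x₀, y₀) = (22035, -23595).
General solution: x = 22035 + 466t, y = -23595 - 499t for integer t.
x ≥ 0: smallest is 22035 mod 466 = 133 (at t = -47), with y = -142.

133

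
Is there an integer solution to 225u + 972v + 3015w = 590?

no

gcd(972, 225):
  972 = 4*225 + 72
  225 = 3*72 + 9
  72 = 8*9
so gcd(972, 225) = 9.
gcd(9, 3015) = 9.
9 does not divide 590 (remainder 5), so no integer solutions.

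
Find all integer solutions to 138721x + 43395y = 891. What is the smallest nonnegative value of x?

3696

gcd(138721, 43395):
  138721 = 3×43395 + 8536
  43395 = 5×8536 + 715
  8536 = 11×715 + 671
  715 = 1×671 + 44
  671 = 15×44 + 11
  44 = 4×11
so gcd(138721, 43395) = 11.
11 divides 891, so solutions exist.
Back-substitute for Bézout coefficients:
  11 = 671 - 15×44
  ... = 138721×(971) + 43395×(-3104)
Scale by 891/11 = 81: (x₀, y₀) = (78651, -251424).
General solution: x = 78651 + 3945t, y = -251424 - 12611t for integer t.
x ≥ 0: smallest is 78651 mod 3945 = 3696 (at t = -19), with y = -11815.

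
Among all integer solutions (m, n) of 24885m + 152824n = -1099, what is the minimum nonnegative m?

14745

gcd(152824, 24885) = 7.
7 divides -1099, so solutions exist.
By Bézout, 24885·(2131) + 152824·(-347) = 7.
Scale by -1099/7 = -157: (m₀, n₀) = (-334567, 54479).
General solution: m = -334567 + 21832t, n = 54479 - 3555t for integer t.
m ≥ 0: smallest is -334567 mod 21832 = 14745 (at t = 16), with n = -2401.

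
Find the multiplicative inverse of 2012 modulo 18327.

gcd(18327, 2012):
  18327 = 9*2012 + 219
  2012 = 9*219 + 41
  219 = 5*41 + 14
  41 = 2*14 + 13
  14 = 1*13 + 1
  13 = 13*1
so gcd(18327, 2012) = 1.
Back-substitute for Bézout coefficients:
  1 = 14 - 1*13
  ... = 2012*(-1339) + 18327*(147)
So 2012*-1339 ≡ 1 (mod 18327), and -1339 mod 18327 = 16988.

16988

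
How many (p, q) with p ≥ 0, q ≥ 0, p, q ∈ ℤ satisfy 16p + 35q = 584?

gcd(35, 16) = 1  (35 = 2·16 + 3, 16 = 5·3 + 1, 3 = 3·1).
Back-substituting, 16·(11) + 35·(-5) = 1.
Scale by 584: one solution is (6424, -2920). Reduce p mod 35: (19, 8).
General: p = 19 + 35t, q = 8 - 16t.
p ≥ 0 ⇒ t ≥ 0; q ≥ 0 ⇒ t ≤ 0. So t ∈ [0, 0]: 1 solution.

1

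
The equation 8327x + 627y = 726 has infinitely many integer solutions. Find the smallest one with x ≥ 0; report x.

54

gcd(8327, 627):
  8327 = 13*627 + 176
  627 = 3*176 + 99
  176 = 1*99 + 77
  99 = 1*77 + 22
  77 = 3*22 + 11
  22 = 2*11
so gcd(8327, 627) = 11.
11 divides 726, so solutions exist.
Back-substitute for Bézout coefficients:
  11 = 77 - 3*22
  ... = 8327*(25) + 627*(-332)
Scale by 726/11 = 66: (x₀, y₀) = (1650, -21912).
General solution: x = 1650 + 57t, y = -21912 - 757t for integer t.
x ≥ 0: smallest is 1650 mod 57 = 54 (at t = -28), with y = -716.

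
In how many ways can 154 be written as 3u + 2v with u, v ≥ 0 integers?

gcd(3, 2) = 1.
By Bézout, 3·(1) + 2·(-1) = 1.
One solution: (0, 77).
General: u = 0 + 2t, v = 77 - 3t.
u ≥ 0 ⇒ t ≥ 0; v ≥ 0 ⇒ t ≤ 25. So t ∈ [0, 25]: 26 solutions.

26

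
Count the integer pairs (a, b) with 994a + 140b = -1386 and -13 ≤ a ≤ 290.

30

gcd(994, 140):
  994 = 7·140 + 14
  140 = 10·14
so gcd(994, 140) = 14.
Back-substitute for Bézout coefficients:
  14 = 994 - 7·140
  ... = 994·(1) + 140·(-7)
Scale by -99: particular solution (-99, 693); reduce a mod 10: (1, -17).
General solution: a = 1 + 10t, b = -17 - 71t for integer t.
-13 ≤ 1 + 10t ≤ 290 gives t ∈ [-1, 28], which is 30 values.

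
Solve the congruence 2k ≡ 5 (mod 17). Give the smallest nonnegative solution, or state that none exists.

11

gcd(17, 2) = 1.
1 divides 5, so solutions exist.
By Bézout, 2·(-8) + 17·(1) = 1.
So 2·(-8) ≡ 1 (mod 17); multiply by 5: k ≡ -40 (mod 17).
Smallest nonnegative: k = -40 mod 17 = 11.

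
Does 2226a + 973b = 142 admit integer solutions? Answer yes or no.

no

gcd(2226, 973) = 7.
7 does not divide 142 (remainder 2), so no integer solutions.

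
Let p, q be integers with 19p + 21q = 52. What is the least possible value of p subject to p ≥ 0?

gcd(21, 19):
  21 = 1*19 + 2
  19 = 9*2 + 1
  2 = 2*1
so gcd(21, 19) = 1.
1 divides 52, so solutions exist.
Back-substitute for Bézout coefficients:
  1 = 19 - 9*2
  ... = 19*(10) + 21*(-9)
Scale by 52/1 = 52: (p₀, q₀) = (520, -468).
General solution: p = 520 + 21t, q = -468 - 19t for integer t.
p ≥ 0: smallest is 520 mod 21 = 16 (at t = -24), with q = -12.

16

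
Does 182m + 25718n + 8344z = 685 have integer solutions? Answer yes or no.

gcd(25718, 182):
  25718 = 141*182 + 56
  182 = 3*56 + 14
  56 = 4*14
so gcd(25718, 182) = 14.
gcd(14, 8344) = 14.
14 does not divide 685 (remainder 13), so no integer solutions.

no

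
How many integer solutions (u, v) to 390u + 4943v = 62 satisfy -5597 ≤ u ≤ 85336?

gcd(4943, 390):
  4943 = 12×390 + 263
  390 = 1×263 + 127
  263 = 2×127 + 9
  127 = 14×9 + 1
  9 = 9×1
so gcd(4943, 390) = 1.
Back-substitute for Bézout coefficients:
  1 = 127 - 14×9
  ... = 390×(545) + 4943×(-43)
Scale by 62: particular solution (33790, -2666); reduce u mod 4943: (4132, -326).
General solution: u = 4132 + 4943t, v = -326 - 390t for integer t.
-5597 ≤ 4132 + 4943t ≤ 85336 gives t ∈ [-1, 16], which is 18 values.

18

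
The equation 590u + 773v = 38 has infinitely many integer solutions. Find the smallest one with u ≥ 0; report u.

gcd(773, 590) = 1.
1 divides 38, so solutions exist.
By Bézout, 590×(-245) + 773×(187) = 1.
Scale by 38/1 = 38: (u₀, v₀) = (-9310, 7106).
General solution: u = -9310 + 773t, v = 7106 - 590t for integer t.
u ≥ 0: smallest is -9310 mod 773 = 739 (at t = 13), with v = -564.

739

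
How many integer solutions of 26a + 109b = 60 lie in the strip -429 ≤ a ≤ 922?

12

gcd(109, 26) = 1.
By Bézout, 26·(21) + 109·(-5) = 1.
Particular solution: (61, -14).
General solution: a = 61 + 109t, b = -14 - 26t for integer t.
-429 ≤ 61 + 109t ≤ 922 gives t ∈ [-4, 7], which is 12 values.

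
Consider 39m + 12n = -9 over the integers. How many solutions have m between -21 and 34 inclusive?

gcd(39, 12):
  39 = 3×12 + 3
  12 = 4×3
so gcd(39, 12) = 3.
Back-substitute for Bézout coefficients:
  3 = 39 - 3×12
  ... = 39×(1) + 12×(-3)
Scale by -3: particular solution (-3, 9); reduce m mod 4: (1, -4).
General solution: m = 1 + 4t, n = -4 - 13t for integer t.
-21 ≤ 1 + 4t ≤ 34 gives t ∈ [-5, 8], which is 14 values.

14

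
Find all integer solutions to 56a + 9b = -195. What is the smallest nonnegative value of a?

gcd(56, 9) = 1  (56 = 6×9 + 2, 9 = 4×2 + 1, 2 = 2×1).
1 divides -195, so solutions exist.
Back-substituting, 56×(-4) + 9×(25) = 1.
Scale by -195/1 = -195: (a₀, b₀) = (780, -4875).
General solution: a = 780 + 9t, b = -4875 - 56t for integer t.
a ≥ 0: smallest is 780 mod 9 = 6 (at t = -86), with b = -59.

6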